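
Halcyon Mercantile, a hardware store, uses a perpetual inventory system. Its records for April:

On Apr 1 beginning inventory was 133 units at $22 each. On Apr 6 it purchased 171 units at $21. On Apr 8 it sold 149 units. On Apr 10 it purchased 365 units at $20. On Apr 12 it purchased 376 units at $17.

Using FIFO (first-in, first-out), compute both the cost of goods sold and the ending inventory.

Apr 8, 149 sold [FIFO — oldest first]: 133 @ $22 + 16 @ $21 = $3,262
Ending inventory: 155 @ $21 + 365 @ $20 + 376 @ $17 = $16,947

COGS = $3,262; ending inventory = $16,947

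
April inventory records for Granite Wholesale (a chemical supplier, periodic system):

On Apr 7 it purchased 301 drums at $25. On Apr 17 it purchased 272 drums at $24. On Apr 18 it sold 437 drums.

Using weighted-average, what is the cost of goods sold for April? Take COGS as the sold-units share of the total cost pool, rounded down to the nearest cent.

Apr 18, sell 437: 437/573 × $14,053.00 → $10,717.55
Ending inventory (cost pool remaining) = $3,335.45

COGS = $10,717.55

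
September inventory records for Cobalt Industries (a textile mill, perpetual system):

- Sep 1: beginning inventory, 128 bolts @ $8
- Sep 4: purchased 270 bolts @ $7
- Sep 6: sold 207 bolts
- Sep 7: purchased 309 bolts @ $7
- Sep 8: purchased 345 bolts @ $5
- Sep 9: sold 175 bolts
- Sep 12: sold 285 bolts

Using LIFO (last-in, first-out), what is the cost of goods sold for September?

Sep 6, 207 sold [LIFO — newest first]: 207 @ $7 = $1,449
Sep 9, 175 sold [LIFO — newest first]: 175 @ $5 = $875
Sep 12, 285 sold [LIFO — newest first]: 170 @ $5 + 115 @ $7 = $1,655
Total COGS = $1,449 + $875 + $1,655 = $3,979
Ending inventory: 128 @ $8 + 63 @ $7 + 194 @ $7 = $2,823

COGS = $3,979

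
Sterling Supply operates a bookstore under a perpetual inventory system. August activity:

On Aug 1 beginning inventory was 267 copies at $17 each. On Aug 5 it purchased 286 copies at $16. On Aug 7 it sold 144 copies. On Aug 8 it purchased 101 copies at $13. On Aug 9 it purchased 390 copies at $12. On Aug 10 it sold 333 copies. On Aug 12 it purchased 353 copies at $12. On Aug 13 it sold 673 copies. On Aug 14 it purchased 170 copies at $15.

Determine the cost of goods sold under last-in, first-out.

COGS = $15,145

Aug 7, 144 sold [LIFO — newest first]: 144 @ $16 = $2,304
Aug 10, 333 sold [LIFO — newest first]: 333 @ $12 = $3,996
Aug 13, 673 sold [LIFO — newest first]: 353 @ $12 + 57 @ $12 + 101 @ $13 + 142 @ $16 + 20 @ $17 = $8,845
Total COGS = $2,304 + $3,996 + $8,845 = $15,145
Ending inventory: 247 @ $17 + 170 @ $15 = $6,749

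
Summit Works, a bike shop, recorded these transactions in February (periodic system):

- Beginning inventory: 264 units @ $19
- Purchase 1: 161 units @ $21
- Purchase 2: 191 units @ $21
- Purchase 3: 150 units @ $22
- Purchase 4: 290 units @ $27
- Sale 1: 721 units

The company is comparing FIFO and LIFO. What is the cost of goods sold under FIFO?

COGS = $14,718

FIFO COGS: 264 @ $19 + 161 @ $21 + 191 @ $21 + 105 @ $22 = $14,718
LIFO COGS: 290 @ $27 + 150 @ $22 + 191 @ $21 + 90 @ $21 = $17,031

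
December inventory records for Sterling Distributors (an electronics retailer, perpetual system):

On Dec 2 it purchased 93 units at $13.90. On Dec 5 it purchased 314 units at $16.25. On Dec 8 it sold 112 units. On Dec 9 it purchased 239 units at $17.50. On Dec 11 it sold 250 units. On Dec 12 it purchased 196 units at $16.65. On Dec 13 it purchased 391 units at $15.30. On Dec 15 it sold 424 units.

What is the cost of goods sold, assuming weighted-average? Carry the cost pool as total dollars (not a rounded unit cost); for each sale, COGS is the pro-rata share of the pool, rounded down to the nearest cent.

After Dec 2: 93 on hand, pool $1,292.70 (≈ $13.9000 each)
After Dec 5: 407 on hand, pool $6,395.20 (≈ $15.7130 each)
Dec 8, sell 112: 112/407 × $6,395.20 → $1,759.85
After Dec 9: 534 on hand, pool $8,817.85 (≈ $16.5128 each)
Dec 11, sell 250: 250/534 × $8,817.85 → $4,128.20
After Dec 12: 480 on hand, pool $7,953.05 (≈ $16.5689 each)
After Dec 13: 871 on hand, pool $13,935.35 (≈ $15.9993 each)
Dec 15, sell 424: 424/871 × $13,935.35 → $6,783.68
Total COGS = $1,759.85 + $4,128.20 + $6,783.68 = $12,671.73
Ending inventory (cost pool remaining) = $7,151.67

COGS = $12,671.73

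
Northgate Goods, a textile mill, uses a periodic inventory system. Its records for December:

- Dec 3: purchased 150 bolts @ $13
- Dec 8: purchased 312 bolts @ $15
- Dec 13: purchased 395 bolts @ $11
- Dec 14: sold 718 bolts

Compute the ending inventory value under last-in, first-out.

Ending inventory = $1,807

Dec 14, 718 sold [LIFO — newest first]: 395 @ $11 + 312 @ $15 + 11 @ $13 = $9,168
Ending inventory: 139 @ $13 = $1,807
Check: goods available $10,975 = COGS $9,168 + ending $1,807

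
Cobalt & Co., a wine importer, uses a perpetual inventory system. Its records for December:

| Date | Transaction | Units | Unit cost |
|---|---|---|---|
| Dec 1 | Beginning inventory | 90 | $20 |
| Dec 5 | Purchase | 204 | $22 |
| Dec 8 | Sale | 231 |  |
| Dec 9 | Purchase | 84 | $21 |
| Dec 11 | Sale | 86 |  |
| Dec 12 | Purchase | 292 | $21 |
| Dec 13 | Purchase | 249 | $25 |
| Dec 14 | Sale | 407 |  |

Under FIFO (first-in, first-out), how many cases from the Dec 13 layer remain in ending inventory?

195

Dec 8, 231 sold [FIFO — oldest first]: 90 @ $20 + 141 @ $22 = $4,902
Dec 11, 86 sold [FIFO — oldest first]: 63 @ $22 + 23 @ $21 = $1,869
Dec 14, 407 sold [FIFO — oldest first]: 61 @ $21 + 292 @ $21 + 54 @ $25 = $8,763
Total COGS = $4,902 + $1,869 + $8,763 = $15,534
Ending inventory: 195 @ $25 = $4,875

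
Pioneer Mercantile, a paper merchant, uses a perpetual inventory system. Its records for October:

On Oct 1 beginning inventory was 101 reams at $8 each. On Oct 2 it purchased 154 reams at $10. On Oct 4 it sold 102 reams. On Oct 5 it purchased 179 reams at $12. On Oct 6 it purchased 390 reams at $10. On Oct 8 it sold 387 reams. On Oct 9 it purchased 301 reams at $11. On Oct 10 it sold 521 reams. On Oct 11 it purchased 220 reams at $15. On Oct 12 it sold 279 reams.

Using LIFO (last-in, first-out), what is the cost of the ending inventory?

Oct 4, 102 sold [LIFO — newest first]: 102 @ $10 = $1,020
Oct 8, 387 sold [LIFO — newest first]: 387 @ $10 = $3,870
Oct 10, 521 sold [LIFO — newest first]: 301 @ $11 + 3 @ $10 + 179 @ $12 + 38 @ $10 = $5,869
Oct 12, 279 sold [LIFO — newest first]: 220 @ $15 + 14 @ $10 + 45 @ $8 = $3,800
Total COGS = $1,020 + $3,870 + $5,869 + $3,800 = $14,559
Ending inventory: 56 @ $8 = $448
Check: goods available $15,007 = COGS $14,559 + ending $448

Ending inventory = $448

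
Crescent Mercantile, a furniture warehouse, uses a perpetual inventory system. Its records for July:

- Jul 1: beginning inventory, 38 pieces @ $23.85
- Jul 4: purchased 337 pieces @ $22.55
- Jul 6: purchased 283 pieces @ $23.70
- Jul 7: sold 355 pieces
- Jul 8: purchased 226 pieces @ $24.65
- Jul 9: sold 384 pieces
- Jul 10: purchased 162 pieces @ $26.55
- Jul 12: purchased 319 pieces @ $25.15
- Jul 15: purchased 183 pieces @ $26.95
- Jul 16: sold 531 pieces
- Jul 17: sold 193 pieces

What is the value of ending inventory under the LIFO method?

Ending inventory = $1,966.15

Jul 7, 355 sold [LIFO — newest first]: 283 @ $23.70 + 72 @ $22.55 = $8,330.70
Jul 9, 384 sold [LIFO — newest first]: 226 @ $24.65 + 158 @ $22.55 = $9,133.80
Jul 16, 531 sold [LIFO — newest first]: 183 @ $26.95 + 319 @ $25.15 + 29 @ $26.55 = $13,724.65
Jul 17, 193 sold [LIFO — newest first]: 133 @ $26.55 + 60 @ $22.55 = $4,884.15
Total COGS = $8,330.70 + $9,133.80 + $13,724.65 + $4,884.15 = $36,073.30
Ending inventory: 38 @ $23.85 + 47 @ $22.55 = $1,966.15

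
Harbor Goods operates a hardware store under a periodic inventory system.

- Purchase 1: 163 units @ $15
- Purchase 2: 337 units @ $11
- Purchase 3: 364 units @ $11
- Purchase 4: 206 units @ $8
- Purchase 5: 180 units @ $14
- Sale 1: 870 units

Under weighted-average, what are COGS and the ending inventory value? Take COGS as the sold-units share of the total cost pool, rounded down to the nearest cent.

COGS = $9,969.50; ending inventory = $4,354.50

Sale 1, sell 870: 870/1250 × $14,324.00 → $9,969.50
Ending inventory (cost pool remaining) = $4,354.50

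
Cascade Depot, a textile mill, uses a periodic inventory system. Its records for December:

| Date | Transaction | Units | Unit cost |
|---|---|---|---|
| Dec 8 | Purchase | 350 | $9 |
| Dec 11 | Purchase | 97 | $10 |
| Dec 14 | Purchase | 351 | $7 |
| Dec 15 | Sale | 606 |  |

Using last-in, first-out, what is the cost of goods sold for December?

Dec 15, 606 sold [LIFO — newest first]: 351 @ $7 + 97 @ $10 + 158 @ $9 = $4,849
Ending inventory: 192 @ $9 = $1,728

COGS = $4,849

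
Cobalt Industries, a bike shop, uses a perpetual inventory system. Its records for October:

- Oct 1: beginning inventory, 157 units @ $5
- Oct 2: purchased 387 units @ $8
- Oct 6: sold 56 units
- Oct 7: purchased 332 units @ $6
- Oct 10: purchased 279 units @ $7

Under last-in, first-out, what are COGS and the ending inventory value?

Oct 6, 56 sold [LIFO — newest first]: 56 @ $8 = $448
Ending inventory: 157 @ $5 + 331 @ $8 + 332 @ $6 + 279 @ $7 = $7,378

COGS = $448; ending inventory = $7,378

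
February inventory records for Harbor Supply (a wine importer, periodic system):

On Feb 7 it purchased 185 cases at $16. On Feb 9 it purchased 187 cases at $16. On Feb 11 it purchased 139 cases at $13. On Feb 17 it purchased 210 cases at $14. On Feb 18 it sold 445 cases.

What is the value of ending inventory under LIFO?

Feb 18, 445 sold [LIFO — newest first]: 210 @ $14 + 139 @ $13 + 96 @ $16 = $6,283
Ending inventory: 185 @ $16 + 91 @ $16 = $4,416

Ending inventory = $4,416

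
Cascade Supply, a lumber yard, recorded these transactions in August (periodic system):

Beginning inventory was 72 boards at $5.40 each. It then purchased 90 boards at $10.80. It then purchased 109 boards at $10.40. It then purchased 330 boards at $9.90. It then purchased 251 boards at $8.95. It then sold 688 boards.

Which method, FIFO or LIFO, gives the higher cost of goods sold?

FIFO COGS: 72 @ $5.40 + 90 @ $10.80 + 109 @ $10.40 + 330 @ $9.90 + 87 @ $8.95 = $6,540.05
LIFO COGS: 251 @ $8.95 + 330 @ $9.90 + 107 @ $10.40 = $6,626.25

LIFO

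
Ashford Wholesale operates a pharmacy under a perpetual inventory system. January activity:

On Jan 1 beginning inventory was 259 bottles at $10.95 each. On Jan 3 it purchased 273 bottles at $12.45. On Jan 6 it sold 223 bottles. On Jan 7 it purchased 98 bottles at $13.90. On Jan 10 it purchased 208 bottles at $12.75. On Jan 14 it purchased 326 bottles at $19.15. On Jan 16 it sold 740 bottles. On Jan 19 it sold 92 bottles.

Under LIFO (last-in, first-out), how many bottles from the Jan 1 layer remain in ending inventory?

109

Jan 6, 223 sold [LIFO — newest first]: 223 @ $12.45 = $2,776.35
Jan 16, 740 sold [LIFO — newest first]: 326 @ $19.15 + 208 @ $12.75 + 98 @ $13.90 + 50 @ $12.45 + 58 @ $10.95 = $11,514.70
Jan 19, 92 sold [LIFO — newest first]: 92 @ $10.95 = $1,007.40
Total COGS = $2,776.35 + $11,514.70 + $1,007.40 = $15,298.45
Ending inventory: 109 @ $10.95 = $1,193.55
Check: goods available $16,492.00 = COGS $15,298.45 + ending $1,193.55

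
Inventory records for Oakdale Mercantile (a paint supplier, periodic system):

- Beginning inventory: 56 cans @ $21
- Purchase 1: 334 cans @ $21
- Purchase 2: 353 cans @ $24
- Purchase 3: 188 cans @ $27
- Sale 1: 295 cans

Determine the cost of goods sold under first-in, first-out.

Sale 1 (295) [FIFO — oldest first]: 56 @ $21 + 239 @ $21 = $6,195
Ending inventory: 95 @ $21 + 353 @ $24 + 188 @ $27 = $15,543
Check: goods available $21,738 = COGS $6,195 + ending $15,543

COGS = $6,195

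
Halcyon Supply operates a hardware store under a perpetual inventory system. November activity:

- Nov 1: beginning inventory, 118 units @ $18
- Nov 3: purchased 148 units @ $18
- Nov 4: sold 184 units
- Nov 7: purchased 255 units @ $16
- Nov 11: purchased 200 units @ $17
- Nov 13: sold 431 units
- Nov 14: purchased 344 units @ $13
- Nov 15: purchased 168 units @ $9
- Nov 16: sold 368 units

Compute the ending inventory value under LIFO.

Nov 4, 184 sold [LIFO — newest first]: 148 @ $18 + 36 @ $18 = $3,312
Nov 13, 431 sold [LIFO — newest first]: 200 @ $17 + 231 @ $16 = $7,096
Nov 16, 368 sold [LIFO — newest first]: 168 @ $9 + 200 @ $13 = $4,112
Total COGS = $3,312 + $7,096 + $4,112 = $14,520
Ending inventory: 82 @ $18 + 24 @ $16 + 144 @ $13 = $3,732

Ending inventory = $3,732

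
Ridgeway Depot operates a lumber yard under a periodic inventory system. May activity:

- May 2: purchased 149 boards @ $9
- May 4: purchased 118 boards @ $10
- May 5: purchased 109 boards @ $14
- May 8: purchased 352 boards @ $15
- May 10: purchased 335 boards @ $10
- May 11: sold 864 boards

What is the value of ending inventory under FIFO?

Ending inventory = $1,990

May 11, 864 sold [FIFO — oldest first]: 149 @ $9 + 118 @ $10 + 109 @ $14 + 352 @ $15 + 136 @ $10 = $10,687
Ending inventory: 199 @ $10 = $1,990
Check: goods available $12,677 = COGS $10,687 + ending $1,990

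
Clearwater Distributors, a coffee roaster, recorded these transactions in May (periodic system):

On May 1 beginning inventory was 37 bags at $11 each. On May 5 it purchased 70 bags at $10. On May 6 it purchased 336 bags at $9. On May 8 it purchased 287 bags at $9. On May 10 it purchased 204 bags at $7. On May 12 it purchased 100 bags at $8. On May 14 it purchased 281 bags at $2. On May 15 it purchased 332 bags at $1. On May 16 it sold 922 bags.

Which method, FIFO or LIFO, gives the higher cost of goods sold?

FIFO COGS: 37 @ $11 + 70 @ $10 + 336 @ $9 + 287 @ $9 + 192 @ $7 = $8,058
LIFO COGS: 332 @ $1 + 281 @ $2 + 100 @ $8 + 204 @ $7 + 5 @ $9 = $3,167

FIFO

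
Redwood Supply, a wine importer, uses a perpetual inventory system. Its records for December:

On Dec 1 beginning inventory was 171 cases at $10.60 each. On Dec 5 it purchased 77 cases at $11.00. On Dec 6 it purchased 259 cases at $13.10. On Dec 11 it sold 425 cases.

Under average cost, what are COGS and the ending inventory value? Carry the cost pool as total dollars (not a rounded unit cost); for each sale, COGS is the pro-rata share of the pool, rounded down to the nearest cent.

COGS = $5,073.59; ending inventory = $978.91

After Dec 1: 171 on hand, pool $1,812.60 (≈ $10.6000 each)
After Dec 5: 248 on hand, pool $2,659.60 (≈ $10.7242 each)
After Dec 6: 507 on hand, pool $6,052.50 (≈ $11.9379 each)
Dec 11, sell 425: 425/507 × $6,052.50 → $5,073.59
Ending inventory (cost pool remaining) = $978.91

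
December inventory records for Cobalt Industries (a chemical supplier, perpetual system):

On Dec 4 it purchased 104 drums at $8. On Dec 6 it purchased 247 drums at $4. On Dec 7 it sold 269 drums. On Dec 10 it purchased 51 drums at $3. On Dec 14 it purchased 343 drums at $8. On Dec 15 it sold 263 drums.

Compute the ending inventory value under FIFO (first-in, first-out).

Dec 7, 269 sold [FIFO — oldest first]: 104 @ $8 + 165 @ $4 = $1,492
Dec 15, 263 sold [FIFO — oldest first]: 82 @ $4 + 51 @ $3 + 130 @ $8 = $1,521
Total COGS = $1,492 + $1,521 = $3,013
Ending inventory: 213 @ $8 = $1,704

Ending inventory = $1,704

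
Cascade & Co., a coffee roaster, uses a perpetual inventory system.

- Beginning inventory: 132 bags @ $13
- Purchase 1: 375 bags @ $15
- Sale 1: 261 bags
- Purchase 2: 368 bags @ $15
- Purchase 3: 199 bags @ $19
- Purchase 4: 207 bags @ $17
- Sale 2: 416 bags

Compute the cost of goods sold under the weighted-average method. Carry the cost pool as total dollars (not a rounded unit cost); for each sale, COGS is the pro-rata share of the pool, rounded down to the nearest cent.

After Beginning: 132 on hand, pool $1,716.00 (≈ $13.0000 each)
After Purchase 1: 507 on hand, pool $7,341.00 (≈ $14.4793 each)
Sale 1, sell 261: 261/507 × $7,341.00 → $3,779.09
After Purchase 2: 614 on hand, pool $9,081.91 (≈ $14.7914 each)
After Purchase 3: 813 on hand, pool $12,862.91 (≈ $15.8215 each)
After Purchase 4: 1020 on hand, pool $16,381.91 (≈ $16.0607 each)
Sale 2, sell 416: 416/1020 × $16,381.91 → $6,681.24
Total COGS = $3,779.09 + $6,681.24 = $10,460.33
Ending inventory (cost pool remaining) = $9,700.67

COGS = $10,460.33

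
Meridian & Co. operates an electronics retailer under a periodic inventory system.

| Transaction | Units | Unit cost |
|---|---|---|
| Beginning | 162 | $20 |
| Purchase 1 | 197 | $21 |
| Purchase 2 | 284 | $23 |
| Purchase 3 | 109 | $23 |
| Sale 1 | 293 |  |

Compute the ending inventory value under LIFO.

Ending inventory = $9,677

Sale 1 (293) [LIFO — newest first]: 109 @ $23 + 184 @ $23 = $6,739
Ending inventory: 162 @ $20 + 197 @ $21 + 100 @ $23 = $9,677
Check: goods available $16,416 = COGS $6,739 + ending $9,677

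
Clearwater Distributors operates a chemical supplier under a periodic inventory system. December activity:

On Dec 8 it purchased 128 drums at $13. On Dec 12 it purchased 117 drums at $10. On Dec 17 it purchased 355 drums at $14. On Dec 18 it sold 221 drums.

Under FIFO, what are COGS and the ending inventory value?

COGS = $2,594; ending inventory = $5,210

Dec 18, 221 sold [FIFO — oldest first]: 128 @ $13 + 93 @ $10 = $2,594
Ending inventory: 24 @ $10 + 355 @ $14 = $5,210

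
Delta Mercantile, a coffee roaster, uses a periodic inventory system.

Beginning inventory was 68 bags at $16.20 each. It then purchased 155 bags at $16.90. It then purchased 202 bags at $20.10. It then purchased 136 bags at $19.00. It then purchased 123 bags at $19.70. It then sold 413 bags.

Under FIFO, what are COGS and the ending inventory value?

COGS = $7,540.10; ending inventory = $5,248.30

Sale 1 (413) [FIFO — oldest first]: 68 @ $16.20 + 155 @ $16.90 + 190 @ $20.10 = $7,540.10
Ending inventory: 12 @ $20.10 + 136 @ $19.00 + 123 @ $19.70 = $5,248.30
Check: goods available $12,788.40 = COGS $7,540.10 + ending $5,248.30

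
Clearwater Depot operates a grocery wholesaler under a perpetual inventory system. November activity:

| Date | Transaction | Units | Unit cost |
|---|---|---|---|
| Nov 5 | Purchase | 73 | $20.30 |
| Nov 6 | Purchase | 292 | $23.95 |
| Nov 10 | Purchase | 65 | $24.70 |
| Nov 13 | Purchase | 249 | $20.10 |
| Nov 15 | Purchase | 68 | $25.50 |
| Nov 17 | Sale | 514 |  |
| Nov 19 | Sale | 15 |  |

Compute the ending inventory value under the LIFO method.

Ending inventory = $4,954.65

Nov 17, 514 sold [LIFO — newest first]: 68 @ $25.50 + 249 @ $20.10 + 65 @ $24.70 + 132 @ $23.95 = $11,505.80
Nov 19, 15 sold [LIFO — newest first]: 15 @ $23.95 = $359.25
Total COGS = $11,505.80 + $359.25 = $11,865.05
Ending inventory: 73 @ $20.30 + 145 @ $23.95 = $4,954.65
Check: goods available $16,819.70 = COGS $11,865.05 + ending $4,954.65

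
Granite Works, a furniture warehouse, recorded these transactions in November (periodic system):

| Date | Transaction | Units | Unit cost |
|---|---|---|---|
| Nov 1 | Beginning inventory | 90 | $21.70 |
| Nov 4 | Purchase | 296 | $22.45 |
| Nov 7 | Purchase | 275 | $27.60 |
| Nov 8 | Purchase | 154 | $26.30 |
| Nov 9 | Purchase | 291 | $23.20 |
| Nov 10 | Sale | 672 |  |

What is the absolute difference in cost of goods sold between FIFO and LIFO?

$589.10

FIFO COGS: 90 @ $21.70 + 296 @ $22.45 + 275 @ $27.60 + 11 @ $26.30 = $16,477.50
LIFO COGS: 291 @ $23.20 + 154 @ $26.30 + 227 @ $27.60 = $17,066.60
Difference = |$16,477.50 − $17,066.60| = $589.10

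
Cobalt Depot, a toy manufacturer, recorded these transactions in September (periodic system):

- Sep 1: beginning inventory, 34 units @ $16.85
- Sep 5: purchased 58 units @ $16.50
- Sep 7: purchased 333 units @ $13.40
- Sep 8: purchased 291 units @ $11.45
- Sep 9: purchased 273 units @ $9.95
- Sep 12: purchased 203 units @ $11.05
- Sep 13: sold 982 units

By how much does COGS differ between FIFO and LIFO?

FIFO COGS: 34 @ $16.85 + 58 @ $16.50 + 333 @ $13.40 + 291 @ $11.45 + 266 @ $9.95 = $11,970.75
LIFO COGS: 203 @ $11.05 + 273 @ $9.95 + 291 @ $11.45 + 215 @ $13.40 = $11,172.45
Difference = |$11,970.75 − $11,172.45| = $798.30

$798.30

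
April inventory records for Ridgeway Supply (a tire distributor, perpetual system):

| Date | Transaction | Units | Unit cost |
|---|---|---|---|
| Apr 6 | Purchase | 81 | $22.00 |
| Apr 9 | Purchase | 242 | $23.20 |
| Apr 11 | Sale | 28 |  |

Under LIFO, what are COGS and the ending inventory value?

Apr 11, 28 sold [LIFO — newest first]: 28 @ $23.20 = $649.60
Ending inventory: 81 @ $22.00 + 214 @ $23.20 = $6,746.80

COGS = $649.60; ending inventory = $6,746.80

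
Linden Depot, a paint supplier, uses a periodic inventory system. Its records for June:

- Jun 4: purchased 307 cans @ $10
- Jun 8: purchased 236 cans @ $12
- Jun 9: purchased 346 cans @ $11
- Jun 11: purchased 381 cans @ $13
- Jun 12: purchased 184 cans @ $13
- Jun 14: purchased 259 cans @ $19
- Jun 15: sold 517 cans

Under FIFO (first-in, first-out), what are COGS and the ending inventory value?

COGS = $5,590; ending inventory = $16,384

Jun 15, 517 sold [FIFO — oldest first]: 307 @ $10 + 210 @ $12 = $5,590
Ending inventory: 26 @ $12 + 346 @ $11 + 381 @ $13 + 184 @ $13 + 259 @ $19 = $16,384
Check: goods available $21,974 = COGS $5,590 + ending $16,384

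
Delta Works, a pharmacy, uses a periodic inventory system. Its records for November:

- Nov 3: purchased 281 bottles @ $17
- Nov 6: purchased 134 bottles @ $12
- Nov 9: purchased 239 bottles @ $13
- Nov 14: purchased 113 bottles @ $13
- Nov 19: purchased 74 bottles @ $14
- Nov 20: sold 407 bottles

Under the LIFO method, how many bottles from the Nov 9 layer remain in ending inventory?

19

Nov 20, 407 sold [LIFO — newest first]: 74 @ $14 + 113 @ $13 + 220 @ $13 = $5,365
Ending inventory: 281 @ $17 + 134 @ $12 + 19 @ $13 = $6,632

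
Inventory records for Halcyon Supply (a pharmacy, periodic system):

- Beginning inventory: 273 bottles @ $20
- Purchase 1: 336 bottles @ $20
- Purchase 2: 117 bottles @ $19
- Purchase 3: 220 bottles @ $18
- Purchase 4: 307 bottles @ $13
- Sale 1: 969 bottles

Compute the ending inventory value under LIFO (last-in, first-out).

Sale 1 (969) [LIFO — newest first]: 307 @ $13 + 220 @ $18 + 117 @ $19 + 325 @ $20 = $16,674
Ending inventory: 273 @ $20 + 11 @ $20 = $5,680
Check: goods available $22,354 = COGS $16,674 + ending $5,680

Ending inventory = $5,680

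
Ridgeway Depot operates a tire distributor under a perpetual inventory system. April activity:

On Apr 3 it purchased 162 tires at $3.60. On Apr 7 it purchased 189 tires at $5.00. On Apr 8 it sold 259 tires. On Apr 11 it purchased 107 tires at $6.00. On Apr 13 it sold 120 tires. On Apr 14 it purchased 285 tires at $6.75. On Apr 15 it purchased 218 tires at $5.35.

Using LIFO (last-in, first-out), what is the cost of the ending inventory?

Ending inventory = $3,374.45

Apr 8, 259 sold [LIFO — newest first]: 189 @ $5.00 + 70 @ $3.60 = $1,197.00
Apr 13, 120 sold [LIFO — newest first]: 107 @ $6.00 + 13 @ $3.60 = $688.80
Total COGS = $1,197.00 + $688.80 = $1,885.80
Ending inventory: 79 @ $3.60 + 285 @ $6.75 + 218 @ $5.35 = $3,374.45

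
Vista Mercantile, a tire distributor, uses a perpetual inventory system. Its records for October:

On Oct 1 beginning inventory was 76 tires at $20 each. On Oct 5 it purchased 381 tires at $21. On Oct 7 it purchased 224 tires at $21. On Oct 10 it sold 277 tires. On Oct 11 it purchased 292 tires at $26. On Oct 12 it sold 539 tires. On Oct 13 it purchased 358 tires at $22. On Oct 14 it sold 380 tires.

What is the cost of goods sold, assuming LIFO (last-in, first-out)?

Oct 10, 277 sold [LIFO — newest first]: 224 @ $21 + 53 @ $21 = $5,817
Oct 12, 539 sold [LIFO — newest first]: 292 @ $26 + 247 @ $21 = $12,779
Oct 14, 380 sold [LIFO — newest first]: 358 @ $22 + 22 @ $21 = $8,338
Total COGS = $5,817 + $12,779 + $8,338 = $26,934
Ending inventory: 76 @ $20 + 59 @ $21 = $2,759
Check: goods available $29,693 = COGS $26,934 + ending $2,759

COGS = $26,934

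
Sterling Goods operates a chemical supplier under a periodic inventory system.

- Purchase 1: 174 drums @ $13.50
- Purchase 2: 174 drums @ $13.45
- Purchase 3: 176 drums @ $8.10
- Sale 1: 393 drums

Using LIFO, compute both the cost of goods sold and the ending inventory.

COGS = $4,346.40; ending inventory = $1,768.50

Sale 1 (393) [LIFO — newest first]: 176 @ $8.10 + 174 @ $13.45 + 43 @ $13.50 = $4,346.40
Ending inventory: 131 @ $13.50 = $1,768.50
Check: goods available $6,114.90 = COGS $4,346.40 + ending $1,768.50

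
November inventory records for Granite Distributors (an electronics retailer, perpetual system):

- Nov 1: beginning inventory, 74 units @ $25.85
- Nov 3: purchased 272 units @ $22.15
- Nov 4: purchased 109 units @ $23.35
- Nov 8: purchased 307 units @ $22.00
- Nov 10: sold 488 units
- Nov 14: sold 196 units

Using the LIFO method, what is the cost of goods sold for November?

COGS = $15,235.35

Nov 10, 488 sold [LIFO — newest first]: 307 @ $22.00 + 109 @ $23.35 + 72 @ $22.15 = $10,893.95
Nov 14, 196 sold [LIFO — newest first]: 196 @ $22.15 = $4,341.40
Total COGS = $10,893.95 + $4,341.40 = $15,235.35
Ending inventory: 74 @ $25.85 + 4 @ $22.15 = $2,001.50
Check: goods available $17,236.85 = COGS $15,235.35 + ending $2,001.50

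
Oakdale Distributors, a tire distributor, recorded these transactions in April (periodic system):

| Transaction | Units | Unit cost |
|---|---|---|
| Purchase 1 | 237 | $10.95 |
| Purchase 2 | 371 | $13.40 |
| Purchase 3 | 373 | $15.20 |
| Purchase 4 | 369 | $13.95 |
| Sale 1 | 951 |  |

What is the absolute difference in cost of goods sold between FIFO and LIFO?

FIFO COGS: 237 @ $10.95 + 371 @ $13.40 + 343 @ $15.20 = $12,780.15
LIFO COGS: 369 @ $13.95 + 373 @ $15.20 + 209 @ $13.40 = $13,617.75
Difference = |$12,780.15 − $13,617.75| = $837.60

$837.60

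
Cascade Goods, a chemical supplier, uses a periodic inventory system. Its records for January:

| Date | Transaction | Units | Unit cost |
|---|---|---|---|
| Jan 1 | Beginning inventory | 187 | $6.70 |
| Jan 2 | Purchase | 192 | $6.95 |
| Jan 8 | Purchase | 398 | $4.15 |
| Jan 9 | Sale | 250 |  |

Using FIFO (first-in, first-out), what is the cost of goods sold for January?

COGS = $1,690.75

Jan 9, 250 sold [FIFO — oldest first]: 187 @ $6.70 + 63 @ $6.95 = $1,690.75
Ending inventory: 129 @ $6.95 + 398 @ $4.15 = $2,548.25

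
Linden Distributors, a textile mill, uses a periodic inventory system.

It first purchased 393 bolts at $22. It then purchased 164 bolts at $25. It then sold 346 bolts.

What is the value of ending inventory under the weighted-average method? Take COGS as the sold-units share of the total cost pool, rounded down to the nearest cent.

Sale 1, sell 346: 346/557 × $12,746.00 → $7,917.62
Ending inventory (cost pool remaining) = $4,828.38
Check: goods available $12,746.00 = COGS $7,917.62 + ending $4,828.38

Ending inventory = $4,828.38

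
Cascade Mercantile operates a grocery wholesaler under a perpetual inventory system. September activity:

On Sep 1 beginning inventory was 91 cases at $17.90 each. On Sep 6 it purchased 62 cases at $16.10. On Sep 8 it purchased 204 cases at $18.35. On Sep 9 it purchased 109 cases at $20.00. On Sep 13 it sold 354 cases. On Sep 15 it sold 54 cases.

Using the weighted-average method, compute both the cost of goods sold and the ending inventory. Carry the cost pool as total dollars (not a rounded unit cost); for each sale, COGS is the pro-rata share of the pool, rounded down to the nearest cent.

After Sep 1: 91 on hand, pool $1,628.90 (≈ $17.9000 each)
After Sep 6: 153 on hand, pool $2,627.10 (≈ $17.1706 each)
After Sep 8: 357 on hand, pool $6,370.50 (≈ $17.8445 each)
After Sep 9: 466 on hand, pool $8,550.50 (≈ $18.3487 each)
Sep 13, sell 354: 354/466 × $8,550.50 → $6,495.44
Sep 15, sell 54: 54/112 × $2,055.06 → $990.83
Total COGS = $6,495.44 + $990.83 = $7,486.27
Ending inventory (cost pool remaining) = $1,064.23

COGS = $7,486.27; ending inventory = $1,064.23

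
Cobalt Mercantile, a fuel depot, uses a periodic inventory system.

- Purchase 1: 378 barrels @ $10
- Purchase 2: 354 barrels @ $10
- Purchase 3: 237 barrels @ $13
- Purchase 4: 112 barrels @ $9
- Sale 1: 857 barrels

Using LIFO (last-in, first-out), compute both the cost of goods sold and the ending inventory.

Sale 1 (857) [LIFO — newest first]: 112 @ $9 + 237 @ $13 + 354 @ $10 + 154 @ $10 = $9,169
Ending inventory: 224 @ $10 = $2,240

COGS = $9,169; ending inventory = $2,240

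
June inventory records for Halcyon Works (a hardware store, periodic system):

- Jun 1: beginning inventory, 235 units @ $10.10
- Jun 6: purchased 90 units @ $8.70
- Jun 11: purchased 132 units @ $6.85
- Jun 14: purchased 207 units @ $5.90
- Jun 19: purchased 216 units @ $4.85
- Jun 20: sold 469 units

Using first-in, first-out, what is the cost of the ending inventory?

Ending inventory = $2,198.10

Jun 20, 469 sold [FIFO — oldest first]: 235 @ $10.10 + 90 @ $8.70 + 132 @ $6.85 + 12 @ $5.90 = $4,131.50
Ending inventory: 195 @ $5.90 + 216 @ $4.85 = $2,198.10
Check: goods available $6,329.60 = COGS $4,131.50 + ending $2,198.10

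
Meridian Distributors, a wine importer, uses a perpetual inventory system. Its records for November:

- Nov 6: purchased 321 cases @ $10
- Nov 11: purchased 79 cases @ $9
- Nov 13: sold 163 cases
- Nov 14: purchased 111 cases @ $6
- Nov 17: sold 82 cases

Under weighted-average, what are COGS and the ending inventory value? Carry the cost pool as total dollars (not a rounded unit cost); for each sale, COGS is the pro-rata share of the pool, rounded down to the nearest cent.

COGS = $2,302.15; ending inventory = $2,284.85

After Nov 6: 321 on hand, pool $3,210.00 (≈ $10.0000 each)
After Nov 11: 400 on hand, pool $3,921.00 (≈ $9.8025 each)
Nov 13, sell 163: 163/400 × $3,921.00 → $1,597.80
After Nov 14: 348 on hand, pool $2,989.20 (≈ $8.5897 each)
Nov 17, sell 82: 82/348 × $2,989.20 → $704.35
Total COGS = $1,597.80 + $704.35 = $2,302.15
Ending inventory (cost pool remaining) = $2,284.85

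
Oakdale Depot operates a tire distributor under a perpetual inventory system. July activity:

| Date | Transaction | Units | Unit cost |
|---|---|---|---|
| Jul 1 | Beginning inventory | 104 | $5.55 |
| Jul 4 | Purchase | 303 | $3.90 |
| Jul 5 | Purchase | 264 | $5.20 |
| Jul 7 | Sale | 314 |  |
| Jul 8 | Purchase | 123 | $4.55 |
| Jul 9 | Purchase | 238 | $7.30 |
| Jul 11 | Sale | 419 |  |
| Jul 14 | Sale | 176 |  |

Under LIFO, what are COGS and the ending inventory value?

COGS = $4,777.45; ending inventory = $651.30

Jul 7, 314 sold [LIFO — newest first]: 264 @ $5.20 + 50 @ $3.90 = $1,567.80
Jul 11, 419 sold [LIFO — newest first]: 238 @ $7.30 + 123 @ $4.55 + 58 @ $3.90 = $2,523.25
Jul 14, 176 sold [LIFO — newest first]: 176 @ $3.90 = $686.40
Total COGS = $1,567.80 + $2,523.25 + $686.40 = $4,777.45
Ending inventory: 104 @ $5.55 + 19 @ $3.90 = $651.30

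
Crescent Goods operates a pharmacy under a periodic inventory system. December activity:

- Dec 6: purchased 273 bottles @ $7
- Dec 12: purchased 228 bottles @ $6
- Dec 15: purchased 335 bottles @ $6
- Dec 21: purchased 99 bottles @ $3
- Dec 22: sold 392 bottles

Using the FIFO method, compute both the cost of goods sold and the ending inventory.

COGS = $2,625; ending inventory = $2,961

Dec 22, 392 sold [FIFO — oldest first]: 273 @ $7 + 119 @ $6 = $2,625
Ending inventory: 109 @ $6 + 335 @ $6 + 99 @ $3 = $2,961
Check: goods available $5,586 = COGS $2,625 + ending $2,961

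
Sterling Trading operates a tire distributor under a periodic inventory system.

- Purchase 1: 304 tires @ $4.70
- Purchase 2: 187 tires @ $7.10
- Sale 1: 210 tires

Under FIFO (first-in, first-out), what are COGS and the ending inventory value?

Sale 1 (210) [FIFO — oldest first]: 210 @ $4.70 = $987.00
Ending inventory: 94 @ $4.70 + 187 @ $7.10 = $1,769.50
Check: goods available $2,756.50 = COGS $987.00 + ending $1,769.50

COGS = $987.00; ending inventory = $1,769.50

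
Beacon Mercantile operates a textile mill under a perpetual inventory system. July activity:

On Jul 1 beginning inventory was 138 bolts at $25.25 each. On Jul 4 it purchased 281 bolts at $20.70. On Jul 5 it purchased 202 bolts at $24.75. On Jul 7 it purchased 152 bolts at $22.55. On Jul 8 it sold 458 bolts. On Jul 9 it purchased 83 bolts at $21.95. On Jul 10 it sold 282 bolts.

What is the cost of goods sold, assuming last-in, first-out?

COGS = $16,621.15

Jul 8, 458 sold [LIFO — newest first]: 152 @ $22.55 + 202 @ $24.75 + 104 @ $20.70 = $10,579.90
Jul 10, 282 sold [LIFO — newest first]: 83 @ $21.95 + 177 @ $20.70 + 22 @ $25.25 = $6,041.25
Total COGS = $10,579.90 + $6,041.25 = $16,621.15
Ending inventory: 116 @ $25.25 = $2,929.00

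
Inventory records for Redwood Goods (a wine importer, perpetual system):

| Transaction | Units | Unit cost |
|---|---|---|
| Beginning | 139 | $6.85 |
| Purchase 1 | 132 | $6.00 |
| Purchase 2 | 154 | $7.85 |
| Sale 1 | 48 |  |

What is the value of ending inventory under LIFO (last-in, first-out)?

Ending inventory = $2,576.25

Sale 1 (48) [LIFO — newest first]: 48 @ $7.85 = $376.80
Ending inventory: 139 @ $6.85 + 132 @ $6.00 + 106 @ $7.85 = $2,576.25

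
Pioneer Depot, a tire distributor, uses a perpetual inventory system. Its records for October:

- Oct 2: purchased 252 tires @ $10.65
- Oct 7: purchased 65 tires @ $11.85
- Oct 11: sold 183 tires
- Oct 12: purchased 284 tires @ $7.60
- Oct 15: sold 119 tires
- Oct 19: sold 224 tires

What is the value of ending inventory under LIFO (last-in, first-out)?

Oct 11, 183 sold [LIFO — newest first]: 65 @ $11.85 + 118 @ $10.65 = $2,026.95
Oct 15, 119 sold [LIFO — newest first]: 119 @ $7.60 = $904.40
Oct 19, 224 sold [LIFO — newest first]: 165 @ $7.60 + 59 @ $10.65 = $1,882.35
Total COGS = $2,026.95 + $904.40 + $1,882.35 = $4,813.70
Ending inventory: 75 @ $10.65 = $798.75
Check: goods available $5,612.45 = COGS $4,813.70 + ending $798.75

Ending inventory = $798.75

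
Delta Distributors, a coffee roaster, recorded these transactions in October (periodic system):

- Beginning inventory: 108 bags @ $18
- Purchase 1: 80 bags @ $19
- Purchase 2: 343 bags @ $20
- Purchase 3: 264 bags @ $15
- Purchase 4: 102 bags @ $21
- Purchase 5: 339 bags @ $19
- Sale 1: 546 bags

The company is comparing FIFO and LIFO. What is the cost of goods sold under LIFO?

FIFO COGS: 108 @ $18 + 80 @ $19 + 343 @ $20 + 15 @ $15 = $10,549
LIFO COGS: 339 @ $19 + 102 @ $21 + 105 @ $15 = $10,158

COGS = $10,158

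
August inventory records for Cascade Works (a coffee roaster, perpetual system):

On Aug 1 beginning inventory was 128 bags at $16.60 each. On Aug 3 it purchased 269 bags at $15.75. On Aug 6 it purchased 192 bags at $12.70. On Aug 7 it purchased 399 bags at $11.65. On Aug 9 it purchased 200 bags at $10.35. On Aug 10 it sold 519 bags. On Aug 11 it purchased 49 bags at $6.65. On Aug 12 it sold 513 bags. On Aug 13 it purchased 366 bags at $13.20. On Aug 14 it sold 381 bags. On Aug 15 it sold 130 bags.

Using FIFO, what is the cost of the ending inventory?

Aug 10, 519 sold [FIFO — oldest first]: 128 @ $16.60 + 269 @ $15.75 + 122 @ $12.70 = $7,910.95
Aug 12, 513 sold [FIFO — oldest first]: 70 @ $12.70 + 399 @ $11.65 + 44 @ $10.35 = $5,992.75
Aug 14, 381 sold [FIFO — oldest first]: 156 @ $10.35 + 49 @ $6.65 + 176 @ $13.20 = $4,263.65
Aug 15, 130 sold [FIFO — oldest first]: 130 @ $13.20 = $1,716.00
Total COGS = $7,910.95 + $5,992.75 + $4,263.65 + $1,716.00 = $19,883.35
Ending inventory: 60 @ $13.20 = $792.00

Ending inventory = $792.00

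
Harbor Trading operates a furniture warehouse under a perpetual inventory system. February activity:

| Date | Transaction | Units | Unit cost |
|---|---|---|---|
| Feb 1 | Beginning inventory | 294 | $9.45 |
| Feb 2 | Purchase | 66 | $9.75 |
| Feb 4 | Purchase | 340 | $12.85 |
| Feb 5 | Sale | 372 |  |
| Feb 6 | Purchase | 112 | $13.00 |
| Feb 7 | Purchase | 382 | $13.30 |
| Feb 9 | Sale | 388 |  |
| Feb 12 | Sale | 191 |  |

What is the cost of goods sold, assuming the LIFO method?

Feb 5, 372 sold [LIFO — newest first]: 340 @ $12.85 + 32 @ $9.75 = $4,681.00
Feb 9, 388 sold [LIFO — newest first]: 382 @ $13.30 + 6 @ $13.00 = $5,158.60
Feb 12, 191 sold [LIFO — newest first]: 106 @ $13.00 + 34 @ $9.75 + 51 @ $9.45 = $2,191.45
Total COGS = $4,681.00 + $5,158.60 + $2,191.45 = $12,031.05
Ending inventory: 243 @ $9.45 = $2,296.35

COGS = $12,031.05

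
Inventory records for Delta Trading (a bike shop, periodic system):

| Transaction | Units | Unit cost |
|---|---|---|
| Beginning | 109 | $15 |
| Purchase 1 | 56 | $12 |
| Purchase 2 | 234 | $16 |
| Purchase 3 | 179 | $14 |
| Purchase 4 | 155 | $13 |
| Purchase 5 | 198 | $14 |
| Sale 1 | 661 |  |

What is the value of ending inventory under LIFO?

Ending inventory = $3,987

Sale 1 (661) [LIFO — newest first]: 198 @ $14 + 155 @ $13 + 179 @ $14 + 129 @ $16 = $9,357
Ending inventory: 109 @ $15 + 56 @ $12 + 105 @ $16 = $3,987
Check: goods available $13,344 = COGS $9,357 + ending $3,987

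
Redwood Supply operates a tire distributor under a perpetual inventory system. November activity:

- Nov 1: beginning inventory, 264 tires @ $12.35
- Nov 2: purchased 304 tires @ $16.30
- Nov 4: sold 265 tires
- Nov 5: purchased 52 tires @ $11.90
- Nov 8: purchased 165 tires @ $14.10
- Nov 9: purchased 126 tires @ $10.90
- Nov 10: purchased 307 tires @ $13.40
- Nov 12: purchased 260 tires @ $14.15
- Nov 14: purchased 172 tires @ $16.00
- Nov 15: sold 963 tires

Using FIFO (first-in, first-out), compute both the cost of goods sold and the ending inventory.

COGS = $16,789.60; ending inventory = $6,289.50

Nov 4, 265 sold [FIFO — oldest first]: 264 @ $12.35 + 1 @ $16.30 = $3,276.70
Nov 15, 963 sold [FIFO — oldest first]: 303 @ $16.30 + 52 @ $11.90 + 165 @ $14.10 + 126 @ $10.90 + 307 @ $13.40 + 10 @ $14.15 = $13,512.90
Total COGS = $3,276.70 + $13,512.90 = $16,789.60
Ending inventory: 250 @ $14.15 + 172 @ $16.00 = $6,289.50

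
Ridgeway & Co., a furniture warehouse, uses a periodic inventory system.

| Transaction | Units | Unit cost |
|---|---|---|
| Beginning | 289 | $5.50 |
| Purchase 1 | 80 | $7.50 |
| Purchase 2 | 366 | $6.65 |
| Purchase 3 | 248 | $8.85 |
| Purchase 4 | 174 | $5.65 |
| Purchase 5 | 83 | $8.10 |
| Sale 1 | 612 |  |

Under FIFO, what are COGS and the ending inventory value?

Sale 1 (612) [FIFO — oldest first]: 289 @ $5.50 + 80 @ $7.50 + 243 @ $6.65 = $3,805.45
Ending inventory: 123 @ $6.65 + 248 @ $8.85 + 174 @ $5.65 + 83 @ $8.10 = $4,668.15
Check: goods available $8,473.60 = COGS $3,805.45 + ending $4,668.15

COGS = $3,805.45; ending inventory = $4,668.15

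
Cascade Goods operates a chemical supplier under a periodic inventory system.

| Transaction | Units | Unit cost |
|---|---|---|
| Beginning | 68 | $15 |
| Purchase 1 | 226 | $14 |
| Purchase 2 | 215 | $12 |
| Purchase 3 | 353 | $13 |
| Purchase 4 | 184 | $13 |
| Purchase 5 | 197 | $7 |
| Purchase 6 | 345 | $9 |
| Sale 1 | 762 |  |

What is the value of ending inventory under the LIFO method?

Ending inventory = $10,885

Sale 1 (762) [LIFO — newest first]: 345 @ $9 + 197 @ $7 + 184 @ $13 + 36 @ $13 = $7,344
Ending inventory: 68 @ $15 + 226 @ $14 + 215 @ $12 + 317 @ $13 = $10,885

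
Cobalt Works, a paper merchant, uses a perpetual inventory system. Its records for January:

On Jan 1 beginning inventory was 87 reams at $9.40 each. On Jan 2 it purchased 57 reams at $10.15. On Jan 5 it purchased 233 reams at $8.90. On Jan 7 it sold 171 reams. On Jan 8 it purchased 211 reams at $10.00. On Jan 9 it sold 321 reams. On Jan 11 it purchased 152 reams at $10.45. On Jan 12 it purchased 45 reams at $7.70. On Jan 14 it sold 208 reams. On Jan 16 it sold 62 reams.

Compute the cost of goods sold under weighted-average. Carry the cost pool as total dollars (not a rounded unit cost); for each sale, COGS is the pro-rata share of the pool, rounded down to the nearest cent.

COGS = $7,290.66

After Jan 1: 87 on hand, pool $817.80 (≈ $9.4000 each)
After Jan 2: 144 on hand, pool $1,396.35 (≈ $9.6969 each)
After Jan 5: 377 on hand, pool $3,470.05 (≈ $9.2044 each)
Jan 7, sell 171: 171/377 × $3,470.05 → $1,573.94
After Jan 8: 417 on hand, pool $4,006.11 (≈ $9.6070 each)
Jan 9, sell 321: 321/417 × $4,006.11 → $3,083.84
After Jan 11: 248 on hand, pool $2,510.67 (≈ $10.1237 each)
After Jan 12: 293 on hand, pool $2,857.17 (≈ $9.7514 each)
Jan 14, sell 208: 208/293 × $2,857.17 → $2,028.29
Jan 16, sell 62: 62/85 × $828.88 → $604.59
Total COGS = $1,573.94 + $3,083.84 + $2,028.29 + $604.59 = $7,290.66
Ending inventory (cost pool remaining) = $224.29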